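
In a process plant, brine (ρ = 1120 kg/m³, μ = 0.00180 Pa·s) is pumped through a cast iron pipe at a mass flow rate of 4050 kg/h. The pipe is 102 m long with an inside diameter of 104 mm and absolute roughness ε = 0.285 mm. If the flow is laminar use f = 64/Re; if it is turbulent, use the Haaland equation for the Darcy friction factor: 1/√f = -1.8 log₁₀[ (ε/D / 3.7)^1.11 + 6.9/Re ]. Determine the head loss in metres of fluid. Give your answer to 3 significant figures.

h_f ≈ 0.0255 m

ṁ = 4050 kg/h = 4050/3600 = 1.125 kg/s.
A = πD²/4 = π(0.104)²/4 = 0.008495 m²; mean velocity V = ṁ/(ρA) = 1.125/(1120 · 0.008495) = 0.1182 m/s.
Reynolds number Re = ρVD/μ = 1120 · 0.1182 · 0.104 / 0.0018 = 7652.
Re > 4000 → turbulent. Relative roughness ε/D = 0.000285/0.104 = 0.00274. Haaland: 1/√f = -1.8 log₁₀[(0.00274/3.7)^1.11 + 6.9/7652] = -1.8 log₁₀[0.000335 + 0.000902] = 5.234, so f = 0.03651.
Darcy-Weisbach: ΔP = f(L/D)(ρV²/2) = 0.03651·(102/0.104)·(1120·0.1182²/2) = 0.03651·980.8·7.83 = 280.3 Pa.
Head loss h_f = ΔP/(ρg) = 280.3/(1120·9.81) = 0.0255 m.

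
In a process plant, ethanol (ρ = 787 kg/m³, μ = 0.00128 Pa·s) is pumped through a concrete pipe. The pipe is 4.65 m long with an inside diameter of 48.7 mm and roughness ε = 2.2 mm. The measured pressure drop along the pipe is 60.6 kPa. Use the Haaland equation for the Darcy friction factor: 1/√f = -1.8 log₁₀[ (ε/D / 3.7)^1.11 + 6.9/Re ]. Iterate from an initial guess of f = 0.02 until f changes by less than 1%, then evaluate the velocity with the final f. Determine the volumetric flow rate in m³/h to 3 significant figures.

Q ≈ 32.5 m³/h

Rearranging Darcy-Weisbach: V = √(2·ΔP·D/(f·L·ρ)). With ε/D = 0.0022/0.0487 = 0.0452, iterate starting from f = 0.02:
  f = 0.02 → V = √(2·6.06e+04·0.0487/(0.02·4.65·787)) = 8.98 m/s; Re = ρVD/μ = 2.689e+05; f → 0.06852
  f = 0.06852 → V = 4.852 m/s; Re = 1.453e+05; f → 0.06861
Converged (Δf/f < 1%). With the final f = 0.06861: V = √(2·6.06e+04·0.0487/(0.06861·4.65·787)) = 4.849 m/s.
Q = V·A = 4.849·(π/4·0.0487²) = 0.009032 m³/s = 32.5 m³/h.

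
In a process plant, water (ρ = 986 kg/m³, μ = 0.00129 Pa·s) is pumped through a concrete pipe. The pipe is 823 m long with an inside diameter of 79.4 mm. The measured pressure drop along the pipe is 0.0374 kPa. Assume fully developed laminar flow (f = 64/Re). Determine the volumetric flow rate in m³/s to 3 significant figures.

For laminar flow, f = 64/Re with Re = ρVD/μ, so Darcy-Weisbach reduces to ΔP = 32μLV/D². Solving for V: V = ΔP·D²/(32μL) = 37.4·(0.0794)²/(32·0.00129·823) = 0.00694 m/s.
Check: Re = ρVD/μ = 986·0.00694·0.0794/0.00129 = 421.2 < 2300, so the laminar assumption holds.
Q = V·A = 0.00694·(π/4·0.0794²) = 3.436e-05 m³/s = 3.44×10^-5 m³/s.

Q ≈ 3.44×10^-5 m³/s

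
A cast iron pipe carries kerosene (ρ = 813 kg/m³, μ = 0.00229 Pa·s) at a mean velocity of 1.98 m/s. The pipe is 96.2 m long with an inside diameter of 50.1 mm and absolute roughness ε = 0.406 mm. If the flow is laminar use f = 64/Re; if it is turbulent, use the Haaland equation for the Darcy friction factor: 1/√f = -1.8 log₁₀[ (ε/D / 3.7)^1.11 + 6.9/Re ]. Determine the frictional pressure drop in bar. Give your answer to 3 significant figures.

ΔP ≈ 1.14 bar

Reynolds number Re = ρVD/μ = 813 · 1.98 · 0.0501 / 0.00229 = 3.522e+04.
Re > 4000 → turbulent. Relative roughness ε/D = 0.000406/0.0501 = 0.0081. Haaland: 1/√f = -1.8 log₁₀[(0.0081/3.7)^1.11 + 6.9/3.522e+04] = -1.8 log₁₀[0.00112 + 0.000196] = 5.187, so f = 0.03716.
Darcy-Weisbach: ΔP = f(L/D)(ρV²/2) = 0.03716·(96.2/0.0501)·(813·1.98²/2) = 0.03716·1920·1594 = 1.137e+05 Pa.
ΔP = 1.137e+05 Pa = 1.14 bar.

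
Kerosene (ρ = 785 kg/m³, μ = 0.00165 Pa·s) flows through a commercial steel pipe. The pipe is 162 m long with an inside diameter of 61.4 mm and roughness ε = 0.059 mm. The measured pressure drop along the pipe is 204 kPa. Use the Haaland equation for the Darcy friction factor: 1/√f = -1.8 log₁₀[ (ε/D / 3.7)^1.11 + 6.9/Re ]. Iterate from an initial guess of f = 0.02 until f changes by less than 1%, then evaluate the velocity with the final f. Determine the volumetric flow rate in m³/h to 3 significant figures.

Rearranging Darcy-Weisbach: V = √(2·ΔP·D/(f·L·ρ)). With ε/D = 5.9e-05/0.0614 = 0.000961, iterate starting from f = 0.02:
  f = 0.02 → V = √(2·2.04e+05·0.0614/(0.02·162·785)) = 3.138 m/s; Re = ρVD/μ = 9.168e+04; f → 0.02201
  f = 0.02201 → V = 2.992 m/s; Re = 8.739e+04; f → 0.02211
Converged (Δf/f < 1%). With the final f = 0.02211: V = √(2·2.04e+05·0.0614/(0.02211·162·785)) = 2.985 m/s.
Q = V·A = 2.985·(π/4·0.0614²) = 0.008837 m³/s = 31.8 m³/h.

Q ≈ 31.8 m³/h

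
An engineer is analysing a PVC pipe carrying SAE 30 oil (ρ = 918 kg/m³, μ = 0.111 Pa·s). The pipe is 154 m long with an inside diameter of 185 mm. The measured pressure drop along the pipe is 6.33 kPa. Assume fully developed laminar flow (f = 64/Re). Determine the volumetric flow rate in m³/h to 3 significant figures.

Q ≈ 38.3 m³/h

For laminar flow, f = 64/Re with Re = ρVD/μ, so Darcy-Weisbach reduces to ΔP = 32μLV/D². Solving for V: V = ΔP·D²/(32μL) = 6330·(0.185)²/(32·0.111·154) = 0.3961 m/s.
Check: Re = ρVD/μ = 918·0.3961·0.185/0.111 = 606 < 2300, so the laminar assumption holds.
Q = V·A = 0.3961·(π/4·0.185²) = 0.01065 m³/s = 38.3 m³/h.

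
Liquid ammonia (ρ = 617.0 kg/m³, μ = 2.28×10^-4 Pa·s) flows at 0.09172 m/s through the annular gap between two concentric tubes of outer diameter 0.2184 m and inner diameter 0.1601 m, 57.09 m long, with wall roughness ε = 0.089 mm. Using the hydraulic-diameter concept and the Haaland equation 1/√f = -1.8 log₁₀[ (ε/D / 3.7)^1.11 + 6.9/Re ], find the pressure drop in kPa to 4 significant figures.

ΔP ≈ 0.07728 kPa

Hydraulic diameter D_h = 4A/P = D_o - D_i = 0.2184 - 0.1601 = 0.0583 m.
Re = ρVD_h/μ = 617·0.09172·0.0583/0.000228 = 1.447e+04.
ε/D_h = 8.9e-05/0.0583 = 0.00153; Haaland gives 1/√f = -1.8 log₁₀[0.000175+0.000477] = 5.734, so f = 0.03041.
ΔP = f(L/D_h)(ρV²/2) = 0.03041·57.09/0.0583·2.595 = 77.28 Pa.
ΔP = 0.07728 kPa.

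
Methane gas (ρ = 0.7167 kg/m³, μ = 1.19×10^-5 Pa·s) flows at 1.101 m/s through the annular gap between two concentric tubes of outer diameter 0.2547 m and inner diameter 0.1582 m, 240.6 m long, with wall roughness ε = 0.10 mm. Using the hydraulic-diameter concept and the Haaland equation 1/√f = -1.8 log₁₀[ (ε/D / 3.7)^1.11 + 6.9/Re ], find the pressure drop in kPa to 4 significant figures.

Hydraulic diameter D_h = 4A/P = D_o - D_i = 0.2547 - 0.1582 = 0.0965 m.
Re = ρVD_h/μ = 0.7167·1.101·0.0965/1.19e-05 = 6399.
ε/D_h = 0.0001/0.0965 = 0.00104; Haaland gives 1/√f = -1.8 log₁₀[0.000114+0.00108] = 5.263, so f = 0.03611.
ΔP = f(L/D_h)(ρV²/2) = 0.03611·240.6/0.0965·0.4344 = 39.11 Pa.
ΔP = 0.03911 kPa.

ΔP ≈ 0.03911 kPa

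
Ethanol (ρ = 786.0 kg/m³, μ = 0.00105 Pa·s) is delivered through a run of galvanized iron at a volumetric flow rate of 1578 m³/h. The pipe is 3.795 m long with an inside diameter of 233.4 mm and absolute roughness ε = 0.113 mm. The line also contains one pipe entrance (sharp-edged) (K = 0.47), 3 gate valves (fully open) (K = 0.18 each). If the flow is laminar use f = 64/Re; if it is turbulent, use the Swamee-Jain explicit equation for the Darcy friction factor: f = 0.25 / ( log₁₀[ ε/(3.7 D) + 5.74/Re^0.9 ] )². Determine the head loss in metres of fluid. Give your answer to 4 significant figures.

h_f ≈ 6.878 m

Q = 1578 m³/h = 1578/3600 = 0.4383 m³/s.
Cross-sectional area A = πD²/4 = π(0.2334)²/4 = 0.04279 m²; mean velocity V = Q/A = 0.4383/0.04279 = 10.25 m/s.
Reynolds number Re = ρVD/μ = 786 · 10.25 · 0.2334 / 0.00105 = 1.79e+06.
Re > 4000 → turbulent. Relative roughness ε/D = 0.000113/0.2334 = 0.000484. Swamee-Jain: f = 0.25/(log₁₀[0.000484/3.7 + 5.74/1.79e+06^0.9])² = 0.25/(log₁₀[0.000131 + 1.35e-05])² = 0.25/(-3.84)² = 0.01695.
Total minor-loss coefficient ΣK = 1·0.47 + 3·0.18 = 1.01.
ΔP = [f·L/D + ΣK]·(ρV²/2) = [0.01695·3.795/0.2334 + 1.01]·(786·10.25²/2) = [0.2756 + 1.01]·4.125e+04 = 5.303e+04 Pa.
Head loss h_f = ΔP/(ρg) = 5.303e+04/(786·9.81) = 6.878 m.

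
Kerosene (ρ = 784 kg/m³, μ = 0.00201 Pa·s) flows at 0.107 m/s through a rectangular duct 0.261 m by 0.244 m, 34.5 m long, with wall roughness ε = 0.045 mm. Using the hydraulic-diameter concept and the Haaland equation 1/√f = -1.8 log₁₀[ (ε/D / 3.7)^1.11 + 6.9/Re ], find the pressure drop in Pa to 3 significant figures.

ΔP ≈ 18.8 Pa

Hydraulic diameter D_h = 4A/P = 4·(0.261·0.244)/(2·(0.261+0.244)) = 0.2547/1.01 = 0.2522 m.
Re = ρVD_h/μ = 784·0.107·0.2522/0.00201 = 1.053e+04.
ε/D_h = 4.5e-05/0.2522 = 0.000178; Haaland gives 1/√f = -1.8 log₁₀[1.62e-05+0.000656] = 5.711, so f = 0.03066.
ΔP = f(L/D_h)(ρV²/2) = 0.03066·34.5/0.2522·4.488 = 18.82 Pa.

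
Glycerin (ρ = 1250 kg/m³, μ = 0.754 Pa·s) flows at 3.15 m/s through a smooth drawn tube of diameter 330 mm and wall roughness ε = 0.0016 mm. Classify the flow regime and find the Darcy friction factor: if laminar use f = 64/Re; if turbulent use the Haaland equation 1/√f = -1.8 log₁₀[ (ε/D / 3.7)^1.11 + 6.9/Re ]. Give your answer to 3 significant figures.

Re = ρVD/μ = 1250·3.15·0.33/0.754 = 1723.
Re < 2300 → laminar, so f = 64/Re = 0.03714 (roughness is irrelevant in laminar flow).

f ≈ 0.0371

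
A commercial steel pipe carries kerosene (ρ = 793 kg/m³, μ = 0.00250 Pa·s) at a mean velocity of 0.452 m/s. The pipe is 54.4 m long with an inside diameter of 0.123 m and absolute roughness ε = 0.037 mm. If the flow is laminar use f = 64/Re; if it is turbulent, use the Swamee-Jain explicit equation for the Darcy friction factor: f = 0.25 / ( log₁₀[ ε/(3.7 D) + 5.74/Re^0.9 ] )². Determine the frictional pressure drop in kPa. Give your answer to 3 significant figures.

Reynolds number Re = ρVD/μ = 793 · 0.452 · 0.123 / 0.0025 = 1.764e+04.
Re > 4000 → turbulent. Relative roughness ε/D = 3.7e-05/0.123 = 0.000301. Swamee-Jain: f = 0.25/(log₁₀[0.000301/3.7 + 5.74/1.764e+04^0.9])² = 0.25/(log₁₀[8.13e-05 + 0.000865])² = 0.25/(-3.024)² = 0.02734.
Darcy-Weisbach: ΔP = f(L/D)(ρV²/2) = 0.02734·(54.4/0.123)·(793·0.452²/2) = 0.02734·442.3·81.01 = 979.6 Pa.
ΔP = 979.6 Pa = 0.980 kPa.

ΔP ≈ 0.980 kPa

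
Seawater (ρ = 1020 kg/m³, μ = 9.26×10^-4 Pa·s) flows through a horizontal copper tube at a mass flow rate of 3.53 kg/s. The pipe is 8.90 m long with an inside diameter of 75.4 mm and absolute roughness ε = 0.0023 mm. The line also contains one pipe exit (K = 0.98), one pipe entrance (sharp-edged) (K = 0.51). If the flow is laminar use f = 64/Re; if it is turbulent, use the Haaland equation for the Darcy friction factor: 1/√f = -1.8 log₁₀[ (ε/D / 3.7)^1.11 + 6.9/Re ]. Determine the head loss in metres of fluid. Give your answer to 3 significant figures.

A = πD²/4 = π(0.0754)²/4 = 0.004465 m²; mean velocity V = ṁ/(ρA) = 3.53/(1020 · 0.004465) = 0.7751 m/s.
Reynolds number Re = ρVD/μ = 1020 · 0.7751 · 0.0754 / 0.000926 = 6.437e+04.
Re > 4000 → turbulent. Relative roughness ε/D = 2.3e-06/0.0754 = 3.05e-05. Haaland: 1/√f = -1.8 log₁₀[(3.05e-05/3.7)^1.11 + 6.9/6.437e+04] = -1.8 log₁₀[2.27e-06 + 0.000107] = 7.129, so f = 0.01967.
Total minor-loss coefficient ΣK = 1·0.98 + 1·0.51 = 1.49.
ΔP = [f·L/D + ΣK]·(ρV²/2) = [0.01967·8.9/0.0754 + 1.49]·(1020·0.7751²/2) = [2.322 + 1.49]·306.4 = 1168 Pa.
Head loss h_f = ΔP/(ρg) = 1168/(1020·9.81) = 0.117 m.

h_f ≈ 0.117 m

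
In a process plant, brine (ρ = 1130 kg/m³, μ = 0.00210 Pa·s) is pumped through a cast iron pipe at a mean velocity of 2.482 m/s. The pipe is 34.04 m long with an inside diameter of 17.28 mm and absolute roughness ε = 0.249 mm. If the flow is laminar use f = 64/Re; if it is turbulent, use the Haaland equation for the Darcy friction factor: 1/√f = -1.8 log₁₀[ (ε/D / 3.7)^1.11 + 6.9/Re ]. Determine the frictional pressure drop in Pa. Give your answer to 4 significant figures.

ΔP ≈ 308900 Pa

Reynolds number Re = ρVD/μ = 1130 · 2.482 · 0.01728 / 0.0021 = 2.308e+04.
Re > 4000 → turbulent. Relative roughness ε/D = 0.000249/0.01728 = 0.0144. Haaland: 1/√f = -1.8 log₁₀[(0.0144/3.7)^1.11 + 6.9/2.308e+04] = -1.8 log₁₀[0.00212 + 0.000299] = 4.711, so f = 0.04506.
Darcy-Weisbach: ΔP = f(L/D)(ρV²/2) = 0.04506·(34.04/0.01728)·(1130·2.482²/2) = 0.04506·1970·3481 = 3.089e+05 Pa.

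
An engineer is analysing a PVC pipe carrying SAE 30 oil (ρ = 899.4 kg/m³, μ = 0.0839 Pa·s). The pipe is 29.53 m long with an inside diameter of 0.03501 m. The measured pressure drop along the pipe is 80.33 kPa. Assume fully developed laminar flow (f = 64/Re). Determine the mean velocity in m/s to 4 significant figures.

V ≈ 1.242 m/s

For laminar flow, f = 64/Re with Re = ρVD/μ, so Darcy-Weisbach reduces to ΔP = 32μLV/D². Solving for V: V = ΔP·D²/(32μL) = 8.033e+04·(0.03501)²/(32·0.0839·29.53) = 1.242 m/s.
Check: Re = ρVD/μ = 899.4·1.242·0.03501/0.0839 = 466.1 < 2300, so the laminar assumption holds.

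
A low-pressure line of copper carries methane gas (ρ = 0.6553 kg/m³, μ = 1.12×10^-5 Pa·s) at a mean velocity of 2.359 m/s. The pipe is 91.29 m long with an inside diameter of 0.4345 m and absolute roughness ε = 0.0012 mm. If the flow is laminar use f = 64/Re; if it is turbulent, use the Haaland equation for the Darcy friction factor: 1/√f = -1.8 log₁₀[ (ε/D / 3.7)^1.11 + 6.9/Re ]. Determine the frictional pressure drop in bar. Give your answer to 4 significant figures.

ΔP ≈ 7.622×10^-5 bar

Reynolds number Re = ρVD/μ = 0.6553 · 2.359 · 0.4345 / 1.12e-05 = 5.997e+04.
Re > 4000 → turbulent. Relative roughness ε/D = 1.2e-06/0.4345 = 2.76e-06. Haaland: 1/√f = -1.8 log₁₀[(2.76e-06/3.7)^1.11 + 6.9/5.997e+04] = -1.8 log₁₀[1.58e-07 + 0.000115] = 7.089, so f = 0.0199.
Darcy-Weisbach: ΔP = f(L/D)(ρV²/2) = 0.0199·(91.29/0.4345)·(0.6553·2.359²/2) = 0.0199·210.1·1.823 = 7.622 Pa.
ΔP = 7.622 Pa = 7.622×10^-5 bar.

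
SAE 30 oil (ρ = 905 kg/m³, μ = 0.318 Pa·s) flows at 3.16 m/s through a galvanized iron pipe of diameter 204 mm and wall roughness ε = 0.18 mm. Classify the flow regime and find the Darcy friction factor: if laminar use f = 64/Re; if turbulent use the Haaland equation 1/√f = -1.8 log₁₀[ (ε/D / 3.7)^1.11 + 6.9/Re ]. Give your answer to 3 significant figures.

f ≈ 0.0349

Re = ρVD/μ = 905·3.16·0.204/0.318 = 1835.
Re < 2300 → laminar, so f = 64/Re = 0.03489 (roughness is irrelevant in laminar flow).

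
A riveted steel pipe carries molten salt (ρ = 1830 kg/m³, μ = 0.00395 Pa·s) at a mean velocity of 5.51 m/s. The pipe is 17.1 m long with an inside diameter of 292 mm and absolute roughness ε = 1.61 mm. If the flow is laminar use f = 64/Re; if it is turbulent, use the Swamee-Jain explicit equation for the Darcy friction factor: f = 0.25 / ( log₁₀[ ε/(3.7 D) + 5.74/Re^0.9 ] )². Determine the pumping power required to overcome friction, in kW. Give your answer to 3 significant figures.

P ≈ 18.9 kW

Reynolds number Re = ρVD/μ = 1830 · 5.51 · 0.292 / 0.00395 = 7.454e+05.
Re > 4000 → turbulent. Relative roughness ε/D = 0.00161/0.292 = 0.00551. Swamee-Jain: f = 0.25/(log₁₀[0.00551/3.7 + 5.74/7.454e+05^0.9])² = 0.25/(log₁₀[0.00149 + 2.98e-05])² = 0.25/(-2.818)² = 0.03148.
Darcy-Weisbach: ΔP = f(L/D)(ρV²/2) = 0.03148·(17.1/0.292)·(1830·5.51²/2) = 0.03148·58.56·2.778e+04 = 5.121e+04 Pa.
Q = V·A = 5.51·0.06697 = 0.369 m³/s.
Pumping power P = QΔP = 0.369·5.121e+04 = 18900 W = 18.9 kW.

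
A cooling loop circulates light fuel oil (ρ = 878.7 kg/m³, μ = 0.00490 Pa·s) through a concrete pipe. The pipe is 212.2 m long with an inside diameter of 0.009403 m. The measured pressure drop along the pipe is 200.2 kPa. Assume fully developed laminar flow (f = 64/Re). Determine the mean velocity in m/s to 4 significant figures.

For laminar flow, f = 64/Re with Re = ρVD/μ, so Darcy-Weisbach reduces to ΔP = 32μLV/D². Solving for V: V = ΔP·D²/(32μL) = 2.002e+05·(0.009403)²/(32·0.0049·212.2) = 0.532 m/s.
Check: Re = ρVD/μ = 878.7·0.532·0.009403/0.0049 = 897 < 2300, so the laminar assumption holds.

V ≈ 0.5320 m/s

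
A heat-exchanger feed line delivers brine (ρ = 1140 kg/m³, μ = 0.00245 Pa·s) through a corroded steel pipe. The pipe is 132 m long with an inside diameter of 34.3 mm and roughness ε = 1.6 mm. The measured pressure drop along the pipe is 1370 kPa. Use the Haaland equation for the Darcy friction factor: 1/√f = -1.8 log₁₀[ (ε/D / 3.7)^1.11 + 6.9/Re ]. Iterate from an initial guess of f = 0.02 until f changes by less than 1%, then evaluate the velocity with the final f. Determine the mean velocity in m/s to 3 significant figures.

V ≈ 2.99 m/s

Rearranging Darcy-Weisbach: V = √(2·ΔP·D/(f·L·ρ)). With ε/D = 0.0016/0.0343 = 0.0466, iterate starting from f = 0.02:
  f = 0.02 → V = √(2·1.37e+06·0.0343/(0.02·132·1140)) = 5.588 m/s; Re = ρVD/μ = 8.919e+04; f → 0.06972
  f = 0.06972 → V = 2.993 m/s; Re = 4.777e+04; f → 0.06996
Converged (Δf/f < 1%). With the final f = 0.06996: V = √(2·1.37e+06·0.0343/(0.06996·132·1140)) = 2.988 m/s.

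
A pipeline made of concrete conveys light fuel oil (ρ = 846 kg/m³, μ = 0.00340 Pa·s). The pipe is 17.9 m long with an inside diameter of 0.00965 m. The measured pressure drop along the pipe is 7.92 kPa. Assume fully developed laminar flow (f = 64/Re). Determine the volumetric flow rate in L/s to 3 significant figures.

For laminar flow, f = 64/Re with Re = ρVD/μ, so Darcy-Weisbach reduces to ΔP = 32μLV/D². Solving for V: V = ΔP·D²/(32μL) = 7920·(0.00965)²/(32·0.0034·17.9) = 0.3787 m/s.
Check: Re = ρVD/μ = 846·0.3787·0.00965/0.0034 = 909.3 < 2300, so the laminar assumption holds.
Q = V·A = 0.3787·(π/4·0.00965²) = 2.77e-05 m³/s = 0.0277 L/s.

Q ≈ 0.0277 L/s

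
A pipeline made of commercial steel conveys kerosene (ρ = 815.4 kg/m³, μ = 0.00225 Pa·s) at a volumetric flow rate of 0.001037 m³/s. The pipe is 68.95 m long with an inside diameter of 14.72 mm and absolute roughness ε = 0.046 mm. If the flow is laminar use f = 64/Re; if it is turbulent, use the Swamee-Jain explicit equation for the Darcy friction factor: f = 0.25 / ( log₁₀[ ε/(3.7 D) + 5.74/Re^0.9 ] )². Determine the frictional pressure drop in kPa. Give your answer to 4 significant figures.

Cross-sectional area A = πD²/4 = π(0.01472)²/4 = 0.0001702 m²; mean velocity V = Q/A = 0.001037/0.0001702 = 6.094 m/s.
Reynolds number Re = ρVD/μ = 815.4 · 6.094 · 0.01472 / 0.00225 = 3.251e+04.
Re > 4000 → turbulent. Relative roughness ε/D = 4.6e-05/0.01472 = 0.00312. Swamee-Jain: f = 0.25/(log₁₀[0.00312/3.7 + 5.74/3.251e+04^0.9])² = 0.25/(log₁₀[0.000845 + 0.000499])² = 0.25/(-2.872)² = 0.03031.
Darcy-Weisbach: ΔP = f(L/D)(ρV²/2) = 0.03031·(68.95/0.01472)·(815.4·6.094²/2) = 0.03031·4684·1.514e+04 = 2.15e+06 Pa.
ΔP = 2.15e+06 Pa = 2150 kPa.

ΔP ≈ 2150 kPa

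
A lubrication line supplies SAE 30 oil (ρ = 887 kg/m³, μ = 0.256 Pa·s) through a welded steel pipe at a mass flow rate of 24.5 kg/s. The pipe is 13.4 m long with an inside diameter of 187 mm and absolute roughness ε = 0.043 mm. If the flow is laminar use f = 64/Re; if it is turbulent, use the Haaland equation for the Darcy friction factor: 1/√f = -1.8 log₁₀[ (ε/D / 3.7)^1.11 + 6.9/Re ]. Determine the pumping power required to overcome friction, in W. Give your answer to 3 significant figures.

P ≈ 87.2 W

A = πD²/4 = π(0.187)²/4 = 0.02746 m²; mean velocity V = ṁ/(ρA) = 24.5/(887 · 0.02746) = 1.006 m/s.
Reynolds number Re = ρVD/μ = 887 · 1.006 · 0.187 / 0.256 = 651.6.
Re < 2300 → laminar flow, so f = 64/Re = 64/651.6 = 0.09822 (the turbulent correlation is not needed).
Darcy-Weisbach: ΔP = f(L/D)(ρV²/2) = 0.09822·(13.4/0.187)·(887·1.006²/2) = 0.09822·71.66·448.6 = 3157 Pa.
Q = ṁ/ρ = 24.5/887 = 0.02762 m³/s.
Pumping power P = QΔP = 0.02762·3157 = 87.20 W = 87.2 W.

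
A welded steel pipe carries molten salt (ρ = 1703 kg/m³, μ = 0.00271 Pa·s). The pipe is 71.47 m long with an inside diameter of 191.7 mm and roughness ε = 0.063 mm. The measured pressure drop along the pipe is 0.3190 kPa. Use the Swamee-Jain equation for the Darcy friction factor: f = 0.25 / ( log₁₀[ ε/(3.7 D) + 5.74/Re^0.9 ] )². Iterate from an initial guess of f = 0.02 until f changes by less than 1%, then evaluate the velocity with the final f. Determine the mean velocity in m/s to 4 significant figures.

Rearranging Darcy-Weisbach: V = √(2·ΔP·D/(f·L·ρ)). With ε/D = 6.3e-05/0.1917 = 0.000329, iterate starting from f = 0.02:
  f = 0.02 → V = √(2·319·0.1917/(0.02·71.47·1703)) = 0.2241 m/s; Re = ρVD/μ = 2.7e+04; f → 0.0249
  f = 0.0249 → V = 0.2009 m/s; Re = 2.42e+04; f → 0.0255
  f = 0.0255 → V = 0.1985 m/s; Re = 2.391e+04; f → 0.02557
Converged (Δf/f < 1%). With the final f = 0.02557: V = √(2·319·0.1917/(0.02557·71.47·1703)) = 0.1982 m/s.

V ≈ 0.1982 m/s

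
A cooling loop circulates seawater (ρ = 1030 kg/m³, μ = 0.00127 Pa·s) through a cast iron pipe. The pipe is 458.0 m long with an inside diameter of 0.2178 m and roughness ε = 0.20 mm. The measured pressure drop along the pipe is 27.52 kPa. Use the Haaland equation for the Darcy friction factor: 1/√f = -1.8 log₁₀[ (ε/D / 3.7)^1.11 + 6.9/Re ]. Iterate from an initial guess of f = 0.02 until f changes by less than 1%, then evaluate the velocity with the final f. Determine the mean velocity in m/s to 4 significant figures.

Rearranging Darcy-Weisbach: V = √(2·ΔP·D/(f·L·ρ)). With ε/D = 0.0002/0.2178 = 0.000918, iterate starting from f = 0.02:
  f = 0.02 → V = √(2·2.752e+04·0.2178/(0.02·458·1030)) = 1.127 m/s; Re = ρVD/μ = 1.991e+05; f → 0.02059
  f = 0.02059 → V = 1.111 m/s; Re = 1.963e+05; f → 0.0206
Converged (Δf/f < 1%). With the final f = 0.0206: V = √(2·2.752e+04·0.2178/(0.0206·458·1030)) = 1.111 m/s.

V ≈ 1.111 m/s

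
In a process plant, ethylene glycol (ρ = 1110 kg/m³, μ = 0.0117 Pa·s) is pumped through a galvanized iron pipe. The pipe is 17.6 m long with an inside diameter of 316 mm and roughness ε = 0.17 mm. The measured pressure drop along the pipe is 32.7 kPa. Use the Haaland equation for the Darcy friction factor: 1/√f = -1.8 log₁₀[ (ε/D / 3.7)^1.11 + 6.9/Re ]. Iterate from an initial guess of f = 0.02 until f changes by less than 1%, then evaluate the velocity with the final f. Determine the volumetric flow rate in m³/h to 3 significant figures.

Q ≈ 2130 m³/h

Rearranging Darcy-Weisbach: V = √(2·ΔP·D/(f·L·ρ)). With ε/D = 0.00017/0.316 = 0.000538, iterate starting from f = 0.02:
  f = 0.02 → V = √(2·3.27e+04·0.316/(0.02·17.6·1110)) = 7.273 m/s; Re = ρVD/μ = 2.18e+05; f → 0.0187
  f = 0.0187 → V = 7.521 m/s; Re = 2.255e+05; f → 0.01866
Converged (Δf/f < 1%). With the final f = 0.01866: V = √(2·3.27e+04·0.316/(0.01866·17.6·1110)) = 7.53 m/s.
Q = V·A = 7.53·(π/4·0.316²) = 0.5906 m³/s = 2130 m³/h.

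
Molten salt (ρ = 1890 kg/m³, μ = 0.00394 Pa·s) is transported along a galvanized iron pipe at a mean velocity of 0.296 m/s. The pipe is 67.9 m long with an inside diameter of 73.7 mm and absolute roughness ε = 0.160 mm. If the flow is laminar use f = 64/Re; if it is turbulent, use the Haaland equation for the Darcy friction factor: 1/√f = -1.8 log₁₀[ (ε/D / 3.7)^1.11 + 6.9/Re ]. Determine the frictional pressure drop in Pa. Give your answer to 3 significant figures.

ΔP ≈ 2550 Pa

Reynolds number Re = ρVD/μ = 1890 · 0.296 · 0.0737 / 0.00394 = 1.046e+04.
Re > 4000 → turbulent. Relative roughness ε/D = 0.00016/0.0737 = 0.00217. Haaland: 1/√f = -1.8 log₁₀[(0.00217/3.7)^1.11 + 6.9/1.046e+04] = -1.8 log₁₀[0.000259 + 0.000659] = 5.467, so f = 0.03346.
Darcy-Weisbach: ΔP = f(L/D)(ρV²/2) = 0.03346·(67.9/0.0737)·(1890·0.296²/2) = 0.03346·921.3·82.8 = 2552 Pa.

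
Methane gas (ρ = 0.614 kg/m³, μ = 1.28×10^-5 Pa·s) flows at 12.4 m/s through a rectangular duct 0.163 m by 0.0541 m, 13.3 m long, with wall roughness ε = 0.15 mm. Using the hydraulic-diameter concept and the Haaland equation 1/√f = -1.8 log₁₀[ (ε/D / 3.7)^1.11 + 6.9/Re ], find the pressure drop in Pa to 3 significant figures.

ΔP ≈ 201 Pa

Hydraulic diameter D_h = 4A/P = 4·(0.163·0.0541)/(2·(0.163+0.0541)) = 0.03527/0.4342 = 0.08124 m.
Re = ρVD_h/μ = 0.614·12.4·0.08124/1.28e-05 = 4.832e+04.
ε/D_h = 0.00015/0.08124 = 0.00185; Haaland gives 1/√f = -1.8 log₁₀[0.000216+0.000143] = 6.201, so f = 0.02601.
ΔP = f(L/D_h)(ρV²/2) = 0.02601·13.3/0.08124·47.2 = 201 Pa.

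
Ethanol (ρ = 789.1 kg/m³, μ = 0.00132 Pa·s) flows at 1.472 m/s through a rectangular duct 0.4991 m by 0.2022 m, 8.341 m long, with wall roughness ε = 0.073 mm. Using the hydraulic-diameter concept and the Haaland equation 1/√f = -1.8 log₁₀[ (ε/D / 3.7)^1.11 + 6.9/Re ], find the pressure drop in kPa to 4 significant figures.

Hydraulic diameter D_h = 4A/P = 4·(0.4991·0.2022)/(2·(0.4991+0.2022)) = 0.4037/1.403 = 0.2878 m.
Re = ρVD_h/μ = 789.1·1.472·0.2878/0.00132 = 2.533e+05.
ε/D_h = 7.3e-05/0.2878 = 0.000254; Haaland gives 1/√f = -1.8 log₁₀[2.39e-05+2.72e-05] = 7.724, so f = 0.01676.
ΔP = f(L/D_h)(ρV²/2) = 0.01676·8.341/0.2878·854.9 = 415.2 Pa.
ΔP = 0.4152 kPa.

ΔP ≈ 0.4152 kPa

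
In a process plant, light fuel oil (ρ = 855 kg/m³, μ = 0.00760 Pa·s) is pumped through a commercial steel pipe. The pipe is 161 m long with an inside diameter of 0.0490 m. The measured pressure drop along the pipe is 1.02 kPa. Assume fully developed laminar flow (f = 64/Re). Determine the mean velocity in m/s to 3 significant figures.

V ≈ 0.0625 m/s

For laminar flow, f = 64/Re with Re = ρVD/μ, so Darcy-Weisbach reduces to ΔP = 32μLV/D². Solving for V: V = ΔP·D²/(32μL) = 1020·(0.049)²/(32·0.0076·161) = 0.06255 m/s.
Check: Re = ρVD/μ = 855·0.06255·0.049/0.0076 = 344.8 < 2300, so the laminar assumption holds.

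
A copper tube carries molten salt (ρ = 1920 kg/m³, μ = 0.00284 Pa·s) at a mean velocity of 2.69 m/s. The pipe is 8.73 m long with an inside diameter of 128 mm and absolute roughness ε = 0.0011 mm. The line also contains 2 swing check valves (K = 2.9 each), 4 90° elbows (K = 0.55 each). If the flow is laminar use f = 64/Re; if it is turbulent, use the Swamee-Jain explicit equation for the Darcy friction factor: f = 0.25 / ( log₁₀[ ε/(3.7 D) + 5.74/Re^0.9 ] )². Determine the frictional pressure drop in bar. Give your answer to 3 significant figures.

ΔP ≈ 0.628 bar

Reynolds number Re = ρVD/μ = 1920 · 2.69 · 0.128 / 0.00284 = 2.328e+05.
Re > 4000 → turbulent. Relative roughness ε/D = 1.1e-06/0.128 = 8.59e-06. Swamee-Jain: f = 0.25/(log₁₀[8.59e-06/3.7 + 5.74/2.328e+05^0.9])² = 0.25/(log₁₀[2.32e-06 + 8.49e-05])² = 0.25/(-4.06)² = 0.01517.
Total minor-loss coefficient ΣK = 2·2.9 + 4·0.55 = 8.
ΔP = [f·L/D + ΣK]·(ρV²/2) = [0.01517·8.73/0.128 + 8]·(1920·2.69²/2) = [1.035 + 8]·6947 = 6.276e+04 Pa.
ΔP = 6.276e+04 Pa = 0.628 bar.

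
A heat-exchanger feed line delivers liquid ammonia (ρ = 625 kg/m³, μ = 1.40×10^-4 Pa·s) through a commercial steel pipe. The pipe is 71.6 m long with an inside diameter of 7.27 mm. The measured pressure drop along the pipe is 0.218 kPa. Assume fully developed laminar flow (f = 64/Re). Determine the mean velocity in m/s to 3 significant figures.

V ≈ 0.0359 m/s

For laminar flow, f = 64/Re with Re = ρVD/μ, so Darcy-Weisbach reduces to ΔP = 32μLV/D². Solving for V: V = ΔP·D²/(32μL) = 218·(0.00727)²/(32·0.00014·71.6) = 0.03592 m/s.
Check: Re = ρVD/μ = 625·0.03592·0.00727/0.00014 = 1166 < 2300, so the laminar assumption holds.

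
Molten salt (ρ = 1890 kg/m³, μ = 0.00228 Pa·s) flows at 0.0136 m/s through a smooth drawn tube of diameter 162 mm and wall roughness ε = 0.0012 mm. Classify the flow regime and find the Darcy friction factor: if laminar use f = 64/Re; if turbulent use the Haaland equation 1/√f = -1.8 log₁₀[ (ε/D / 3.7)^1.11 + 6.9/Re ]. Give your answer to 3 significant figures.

f ≈ 0.0350

Re = ρVD/μ = 1890·0.0136·0.162/0.00228 = 1826.
Re < 2300 → laminar, so f = 64/Re = 0.03504 (roughness is irrelevant in laminar flow).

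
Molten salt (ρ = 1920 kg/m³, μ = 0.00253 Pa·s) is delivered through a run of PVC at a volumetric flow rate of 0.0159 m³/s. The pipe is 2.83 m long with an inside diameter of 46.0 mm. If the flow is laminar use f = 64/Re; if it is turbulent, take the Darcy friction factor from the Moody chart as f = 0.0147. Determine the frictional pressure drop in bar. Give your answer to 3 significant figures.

ΔP ≈ 0.795 bar

Cross-sectional area A = πD²/4 = π(0.046)²/4 = 0.001662 m²; mean velocity V = Q/A = 0.0159/0.001662 = 9.567 m/s.
Reynolds number Re = ρVD/μ = 1920 · 9.567 · 0.046 / 0.00253 = 3.34e+05.
Re > 4000 → turbulent; use the Moody-chart value f = 0.0147.
Darcy-Weisbach: ΔP = f(L/D)(ρV²/2) = 0.0147·(2.83/0.046)·(1920·9.567²/2) = 0.0147·61.52·8.787e+04 = 7.947e+04 Pa.
ΔP = 7.947e+04 Pa = 0.795 bar.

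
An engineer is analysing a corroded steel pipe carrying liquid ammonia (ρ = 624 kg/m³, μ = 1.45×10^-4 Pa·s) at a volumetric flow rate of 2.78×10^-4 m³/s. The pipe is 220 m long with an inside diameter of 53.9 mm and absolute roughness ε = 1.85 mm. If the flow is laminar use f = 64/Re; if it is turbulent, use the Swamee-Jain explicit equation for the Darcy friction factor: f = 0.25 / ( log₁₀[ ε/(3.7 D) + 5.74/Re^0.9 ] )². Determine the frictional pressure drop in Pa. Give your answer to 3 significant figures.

ΔP ≈ 1170 Pa

Cross-sectional area A = πD²/4 = π(0.0539)²/4 = 0.002282 m²; mean velocity V = Q/A = 0.000278/0.002282 = 0.1218 m/s.
Reynolds number Re = ρVD/μ = 624 · 0.1218 · 0.0539 / 0.000145 = 2.826e+04.
Re > 4000 → turbulent. Relative roughness ε/D = 0.00185/0.0539 = 0.0343. Swamee-Jain: f = 0.25/(log₁₀[0.0343/3.7 + 5.74/2.826e+04^0.9])² = 0.25/(log₁₀[0.00928 + 0.000566])² = 0.25/(-2.007)² = 0.06207.
Darcy-Weisbach: ΔP = f(L/D)(ρV²/2) = 0.06207·(220/0.0539)·(624·0.1218²/2) = 0.06207·4082·4.631 = 1173 Pa.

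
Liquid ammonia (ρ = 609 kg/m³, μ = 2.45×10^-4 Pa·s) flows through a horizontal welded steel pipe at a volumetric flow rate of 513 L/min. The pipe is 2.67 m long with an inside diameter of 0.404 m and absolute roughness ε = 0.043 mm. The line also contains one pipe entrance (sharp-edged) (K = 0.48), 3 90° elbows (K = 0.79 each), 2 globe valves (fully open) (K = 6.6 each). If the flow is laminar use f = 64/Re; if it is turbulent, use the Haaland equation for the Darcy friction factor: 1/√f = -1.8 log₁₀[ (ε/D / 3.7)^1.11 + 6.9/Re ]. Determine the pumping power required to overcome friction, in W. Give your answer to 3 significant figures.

Q = 513 L/min = 513/60000 = 0.00855 m³/s.
Cross-sectional area A = πD²/4 = π(0.404)²/4 = 0.1282 m²; mean velocity V = Q/A = 0.00855/0.1282 = 0.0667 m/s.
Reynolds number Re = ρVD/μ = 609 · 0.0667 · 0.404 / 0.000245 = 6.698e+04.
Re > 4000 → turbulent. Relative roughness ε/D = 4.3e-05/0.404 = 0.000106. Haaland: 1/√f = -1.8 log₁₀[(0.000106/3.7)^1.11 + 6.9/6.698e+04] = -1.8 log₁₀[9.11e-06 + 0.000103] = 7.111, so f = 0.01978.
Total minor-loss coefficient ΣK = 1·0.48 + 3·0.79 + 2·6.6 = 16.1.
ΔP = [f·L/D + ΣK]·(ρV²/2) = [0.01978·2.67/0.404 + 16.1]·(609·0.0667²/2) = [0.1307 + 16.1]·1.355 = 21.92 Pa.
Pumping power P = QΔP = 0.00855·21.92 = 0.1874 W = 0.187 W.

P ≈ 0.187 W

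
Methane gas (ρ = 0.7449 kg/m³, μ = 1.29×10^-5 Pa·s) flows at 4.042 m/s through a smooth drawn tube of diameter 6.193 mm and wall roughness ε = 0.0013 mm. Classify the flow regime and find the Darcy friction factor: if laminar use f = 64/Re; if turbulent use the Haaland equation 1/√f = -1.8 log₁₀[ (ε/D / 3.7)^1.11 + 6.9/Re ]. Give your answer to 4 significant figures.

Re = ρVD/μ = 0.7449·4.042·0.006193/1.29e-05 = 1445.
Re < 2300 → laminar, so f = 64/Re = 0.04428 (roughness is irrelevant in laminar flow).

f ≈ 0.04428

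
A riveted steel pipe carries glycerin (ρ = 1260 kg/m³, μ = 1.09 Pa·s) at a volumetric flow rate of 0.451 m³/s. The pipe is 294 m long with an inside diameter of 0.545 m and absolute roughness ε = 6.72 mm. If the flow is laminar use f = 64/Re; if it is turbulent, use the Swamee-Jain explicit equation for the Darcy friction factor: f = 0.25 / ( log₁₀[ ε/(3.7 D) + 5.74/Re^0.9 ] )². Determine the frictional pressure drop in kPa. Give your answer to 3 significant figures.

ΔP ≈ 66.7 kPa

Cross-sectional area A = πD²/4 = π(0.545)²/4 = 0.2333 m²; mean velocity V = Q/A = 0.451/0.2333 = 1.933 m/s.
Reynolds number Re = ρVD/μ = 1260 · 1.933 · 0.545 / 1.09 = 1218.
Re < 2300 → laminar flow, so f = 64/Re = 64/1218 = 0.05255 (the turbulent correlation is not needed).
Darcy-Weisbach: ΔP = f(L/D)(ρV²/2) = 0.05255·(294/0.545)·(1260·1.933²/2) = 0.05255·539.4·2355 = 6.675e+04 Pa.
ΔP = 6.675e+04 Pa = 66.7 kPa.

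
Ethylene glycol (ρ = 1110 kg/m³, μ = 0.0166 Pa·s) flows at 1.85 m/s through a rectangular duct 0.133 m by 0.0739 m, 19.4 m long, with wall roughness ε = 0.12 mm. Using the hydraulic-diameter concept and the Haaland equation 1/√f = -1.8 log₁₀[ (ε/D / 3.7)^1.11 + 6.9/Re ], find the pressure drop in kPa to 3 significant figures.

ΔP ≈ 12.2 kPa

Hydraulic diameter D_h = 4A/P = 4·(0.133·0.0739)/(2·(0.133+0.0739)) = 0.03931/0.4138 = 0.09501 m.
Re = ρVD_h/μ = 1110·1.85·0.09501/0.0166 = 1.175e+04.
ε/D_h = 0.00012/0.09501 = 0.00126; Haaland gives 1/√f = -1.8 log₁₀[0.000142+0.000587] = 5.647, so f = 0.03136.
ΔP = f(L/D_h)(ρV²/2) = 0.03136·19.4/0.09501·1899 = 1.216e+04 Pa.
ΔP = 12.2 kPa.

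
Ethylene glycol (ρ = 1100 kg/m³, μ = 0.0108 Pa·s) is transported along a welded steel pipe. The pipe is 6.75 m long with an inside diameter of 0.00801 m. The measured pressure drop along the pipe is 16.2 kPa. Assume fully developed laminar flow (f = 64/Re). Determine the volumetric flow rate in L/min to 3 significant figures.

For laminar flow, f = 64/Re with Re = ρVD/μ, so Darcy-Weisbach reduces to ΔP = 32μLV/D². Solving for V: V = ΔP·D²/(32μL) = 1.62e+04·(0.00801)²/(32·0.0108·6.75) = 0.4456 m/s.
Check: Re = ρVD/μ = 1100·0.4456·0.00801/0.0108 = 363.5 < 2300, so the laminar assumption holds.
Q = V·A = 0.4456·(π/4·0.00801²) = 2.245e-05 m³/s = 1.35 L/min.

Q ≈ 1.35 L/min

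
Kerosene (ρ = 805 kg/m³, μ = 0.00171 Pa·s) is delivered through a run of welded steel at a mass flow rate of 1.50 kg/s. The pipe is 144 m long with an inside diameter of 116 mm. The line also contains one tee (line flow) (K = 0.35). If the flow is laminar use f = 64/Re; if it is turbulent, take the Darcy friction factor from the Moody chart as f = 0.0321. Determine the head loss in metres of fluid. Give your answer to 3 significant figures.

h_f ≈ 0.0637 m

A = πD²/4 = π(0.116)²/4 = 0.01057 m²; mean velocity V = ṁ/(ρA) = 1.5/(805 · 0.01057) = 0.1763 m/s.
Reynolds number Re = ρVD/μ = 805 · 0.1763 · 0.116 / 0.00171 = 9628.
Re > 4000 → turbulent; use the Moody-chart value f = 0.0321.
Total minor-loss coefficient ΣK = 1·0.35 = 0.35.
ΔP = [f·L/D + ΣK]·(ρV²/2) = [0.0321·144/0.116 + 0.35]·(805·0.1763²/2) = [39.85 + 0.35]·12.51 = 503 Pa.
Head loss h_f = ΔP/(ρg) = 503/(805·9.81) = 0.0637 m.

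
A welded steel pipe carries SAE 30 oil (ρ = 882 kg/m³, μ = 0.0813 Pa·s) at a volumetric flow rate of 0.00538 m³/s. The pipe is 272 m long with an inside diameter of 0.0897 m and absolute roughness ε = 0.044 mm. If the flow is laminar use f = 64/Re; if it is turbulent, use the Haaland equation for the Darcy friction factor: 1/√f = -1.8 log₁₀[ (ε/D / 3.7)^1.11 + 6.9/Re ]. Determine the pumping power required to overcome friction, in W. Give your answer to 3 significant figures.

Cross-sectional area A = πD²/4 = π(0.0897)²/4 = 0.006319 m²; mean velocity V = Q/A = 0.00538/0.006319 = 0.8513 m/s.
Reynolds number Re = ρVD/μ = 882 · 0.8513 · 0.0897 / 0.0813 = 828.5.
Re < 2300 → laminar flow, so f = 64/Re = 64/828.5 = 0.07725 (the turbulent correlation is not needed).
Darcy-Weisbach: ΔP = f(L/D)(ρV²/2) = 0.07725·(272/0.0897)·(882·0.8513²/2) = 0.07725·3032·319.6 = 7.487e+04 Pa.
Pumping power P = QΔP = 0.00538·7.487e+04 = 402.8 W = 403 W.

P ≈ 403 W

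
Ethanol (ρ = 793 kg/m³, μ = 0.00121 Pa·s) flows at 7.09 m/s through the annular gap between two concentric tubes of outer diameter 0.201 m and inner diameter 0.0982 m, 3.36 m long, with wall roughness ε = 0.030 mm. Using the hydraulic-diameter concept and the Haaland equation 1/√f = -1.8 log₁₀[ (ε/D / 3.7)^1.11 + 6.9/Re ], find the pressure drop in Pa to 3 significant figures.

ΔP ≈ 10500 Pa

Hydraulic diameter D_h = 4A/P = D_o - D_i = 0.201 - 0.0982 = 0.1028 m.
Re = ρVD_h/μ = 793·7.09·0.1028/0.00121 = 4.777e+05.
ε/D_h = 3e-05/0.1028 = 0.000292; Haaland gives 1/√f = -1.8 log₁₀[2.79e-05+1.44e-05] = 7.872, so f = 0.01614.
ΔP = f(L/D_h)(ρV²/2) = 0.01614·3.36/0.1028·1.993e+04 = 1.051e+04 Pa.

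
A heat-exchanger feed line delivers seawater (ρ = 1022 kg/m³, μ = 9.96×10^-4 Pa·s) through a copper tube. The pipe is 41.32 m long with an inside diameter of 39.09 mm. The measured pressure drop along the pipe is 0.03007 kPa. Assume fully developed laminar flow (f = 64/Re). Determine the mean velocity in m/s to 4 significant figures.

V ≈ 0.03489 m/s

For laminar flow, f = 64/Re with Re = ρVD/μ, so Darcy-Weisbach reduces to ΔP = 32μLV/D². Solving for V: V = ΔP·D²/(32μL) = 30.07·(0.03909)²/(32·0.000996·41.32) = 0.03489 m/s.
Check: Re = ρVD/μ = 1022·0.03489·0.03909/0.000996 = 1399 < 2300, so the laminar assumption holds.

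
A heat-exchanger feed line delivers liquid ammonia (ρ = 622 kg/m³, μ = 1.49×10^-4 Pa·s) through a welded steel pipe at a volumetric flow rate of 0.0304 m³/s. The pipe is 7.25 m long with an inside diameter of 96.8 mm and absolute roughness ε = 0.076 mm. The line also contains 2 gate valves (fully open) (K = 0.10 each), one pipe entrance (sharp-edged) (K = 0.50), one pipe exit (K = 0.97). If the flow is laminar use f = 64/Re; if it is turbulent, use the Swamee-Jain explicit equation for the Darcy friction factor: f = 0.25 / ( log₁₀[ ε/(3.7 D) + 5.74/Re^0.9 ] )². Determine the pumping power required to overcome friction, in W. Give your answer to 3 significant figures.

P ≈ 497 W

Cross-sectional area A = πD²/4 = π(0.0968)²/4 = 0.007359 m²; mean velocity V = Q/A = 0.0304/0.007359 = 4.131 m/s.
Reynolds number Re = ρVD/μ = 622 · 4.131 · 0.0968 / 0.000149 = 1.669e+06.
Re > 4000 → turbulent. Relative roughness ε/D = 7.6e-05/0.0968 = 0.000785. Swamee-Jain: f = 0.25/(log₁₀[0.000785/3.7 + 5.74/1.669e+06^0.9])² = 0.25/(log₁₀[0.000212 + 1.44e-05])² = 0.25/(-3.645)² = 0.01882.
Total minor-loss coefficient ΣK = 2·0.1 + 1·0.5 + 1·0.97 = 1.67.
ΔP = [f·L/D + ΣK]·(ρV²/2) = [0.01882·7.25/0.0968 + 1.67]·(622·4.131²/2) = [1.41 + 1.67]·5307 = 1.634e+04 Pa.
Pumping power P = QΔP = 0.0304·1.634e+04 = 496.8 W = 497 W.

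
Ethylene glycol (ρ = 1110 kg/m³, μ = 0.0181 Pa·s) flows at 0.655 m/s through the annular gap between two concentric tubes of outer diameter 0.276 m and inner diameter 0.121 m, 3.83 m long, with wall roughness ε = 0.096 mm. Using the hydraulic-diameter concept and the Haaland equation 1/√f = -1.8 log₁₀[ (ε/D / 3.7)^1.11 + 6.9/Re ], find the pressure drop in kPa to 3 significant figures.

ΔP ≈ 0.211 kPa

Hydraulic diameter D_h = 4A/P = D_o - D_i = 0.276 - 0.121 = 0.155 m.
Re = ρVD_h/μ = 1110·0.655·0.155/0.0181 = 6226.
ε/D_h = 9.6e-05/0.155 = 0.000619; Haaland gives 1/√f = -1.8 log₁₀[6.43e-05+0.00111] = 5.276, so f = 0.03593.
ΔP = f(L/D_h)(ρV²/2) = 0.03593·3.83/0.155·238.1 = 211.4 Pa.
ΔP = 0.211 kPa.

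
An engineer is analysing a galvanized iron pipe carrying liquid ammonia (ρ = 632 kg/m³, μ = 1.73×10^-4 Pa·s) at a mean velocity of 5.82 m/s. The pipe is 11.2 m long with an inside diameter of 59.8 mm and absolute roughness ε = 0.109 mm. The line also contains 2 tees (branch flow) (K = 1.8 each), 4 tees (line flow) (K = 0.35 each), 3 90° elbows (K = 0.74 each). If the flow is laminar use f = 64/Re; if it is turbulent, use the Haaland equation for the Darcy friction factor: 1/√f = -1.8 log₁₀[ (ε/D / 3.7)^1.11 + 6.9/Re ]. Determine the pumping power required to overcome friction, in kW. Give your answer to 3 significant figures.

Reynolds number Re = ρVD/μ = 632 · 5.82 · 0.0598 / 0.000173 = 1.271e+06.
Re > 4000 → turbulent. Relative roughness ε/D = 0.000109/0.0598 = 0.00182. Haaland: 1/√f = -1.8 log₁₀[(0.00182/3.7)^1.11 + 6.9/1.271e+06] = -1.8 log₁₀[0.000213 + 5.43e-06] = 6.589, so f = 0.02304.
Total minor-loss coefficient ΣK = 2·1.8 + 4·0.35 + 3·0.74 = 7.22.
ΔP = [f·L/D + ΣK]·(ρV²/2) = [0.02304·11.2/0.0598 + 7.22]·(632·5.82²/2) = [4.314 + 7.22]·1.07e+04 = 1.235e+05 Pa.
Q = V·A = 5.82·0.002809 = 0.01635 m³/s.
Pumping power P = QΔP = 0.01635·1.235e+05 = 2018 W = 2.02 kW.

P ≈ 2.02 kW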